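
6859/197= 6859/197 = 34.82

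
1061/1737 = 1061/1737 = 0.61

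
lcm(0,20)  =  0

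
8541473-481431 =8060042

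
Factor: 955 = 5^1*191^1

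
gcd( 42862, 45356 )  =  58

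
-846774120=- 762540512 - 84233608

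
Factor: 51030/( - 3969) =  - 90/7 = - 2^1*3^2*5^1 * 7^( - 1)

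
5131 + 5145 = 10276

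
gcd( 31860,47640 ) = 60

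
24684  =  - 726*(-34) 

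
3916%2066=1850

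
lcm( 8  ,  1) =8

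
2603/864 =3 + 11/864 = 3.01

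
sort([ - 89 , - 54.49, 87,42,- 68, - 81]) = [ - 89, -81, - 68, - 54.49,  42, 87 ]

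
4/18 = 2/9  =  0.22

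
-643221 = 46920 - 690141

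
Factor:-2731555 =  - 5^1 *659^1*829^1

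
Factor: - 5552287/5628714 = - 427099/432978 = - 2^( - 1) *3^( - 1)*7^ ( - 1 )*13^(-2)*61^( - 1)*487^1*877^1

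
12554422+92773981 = 105328403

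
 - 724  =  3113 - 3837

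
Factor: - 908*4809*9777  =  -42691974444 = -2^2* 3^2* 7^1*227^1*229^1*3259^1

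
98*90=8820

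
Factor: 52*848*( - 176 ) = -7760896 = -  2^10*11^1*13^1*53^1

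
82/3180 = 41/1590 = 0.03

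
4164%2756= 1408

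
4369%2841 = 1528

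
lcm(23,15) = 345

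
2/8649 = 2/8649 = 0.00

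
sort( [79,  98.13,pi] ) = [pi,79,98.13]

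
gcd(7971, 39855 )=7971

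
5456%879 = 182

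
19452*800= 15561600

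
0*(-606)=0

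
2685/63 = 42 +13/21 =42.62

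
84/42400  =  21/10600 = 0.00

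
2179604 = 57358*38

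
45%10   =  5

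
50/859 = 50/859 = 0.06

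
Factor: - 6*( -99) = 2^1*3^3*11^1 =594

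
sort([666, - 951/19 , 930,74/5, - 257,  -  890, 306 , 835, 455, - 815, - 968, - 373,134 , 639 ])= [ - 968, - 890,- 815, - 373,-257, - 951/19,74/5,  134, 306,455,639,666 , 835,930 ] 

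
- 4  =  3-7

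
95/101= 95/101 = 0.94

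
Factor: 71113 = 7^1*10159^1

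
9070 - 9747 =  - 677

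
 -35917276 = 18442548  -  54359824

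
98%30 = 8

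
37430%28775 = 8655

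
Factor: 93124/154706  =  2^1*31^1*103^( - 1)=62/103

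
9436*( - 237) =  - 2236332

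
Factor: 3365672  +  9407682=2^1*11^1*580607^1=12773354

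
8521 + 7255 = 15776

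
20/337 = 20/337 = 0.06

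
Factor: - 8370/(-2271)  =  2^1* 3^2*5^1*31^1 * 757^( - 1)= 2790/757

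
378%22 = 4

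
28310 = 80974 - 52664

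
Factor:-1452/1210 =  - 6/5 = - 2^1*3^1*5^( -1)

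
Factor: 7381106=2^1*3690553^1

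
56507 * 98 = 5537686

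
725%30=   5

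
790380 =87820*9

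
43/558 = 43/558 = 0.08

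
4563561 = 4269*1069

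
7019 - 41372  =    -  34353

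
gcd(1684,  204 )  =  4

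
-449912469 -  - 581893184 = 131980715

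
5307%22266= 5307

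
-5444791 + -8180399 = -13625190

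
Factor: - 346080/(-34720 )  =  3^1*31^( - 1 )*103^1  =  309/31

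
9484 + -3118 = 6366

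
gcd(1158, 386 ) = 386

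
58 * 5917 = 343186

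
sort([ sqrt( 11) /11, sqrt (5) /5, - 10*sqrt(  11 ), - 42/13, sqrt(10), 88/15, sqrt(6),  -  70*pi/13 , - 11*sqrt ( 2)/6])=[ - 10*sqrt(11),-70*pi/13, - 42/13, - 11 * sqrt( 2) /6, sqrt( 11 ) /11, sqrt(5)/5, sqrt(6 ), sqrt(10 ),88/15 ] 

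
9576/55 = 9576/55 =174.11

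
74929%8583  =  6265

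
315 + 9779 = 10094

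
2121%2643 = 2121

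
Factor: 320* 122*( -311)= -12141440  =  - 2^7*5^1*61^1* 311^1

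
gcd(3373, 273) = 1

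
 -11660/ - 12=2915/3  =  971.67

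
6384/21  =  304=304.00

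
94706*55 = 5208830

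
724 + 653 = 1377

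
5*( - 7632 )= - 38160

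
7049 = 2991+4058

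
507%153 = 48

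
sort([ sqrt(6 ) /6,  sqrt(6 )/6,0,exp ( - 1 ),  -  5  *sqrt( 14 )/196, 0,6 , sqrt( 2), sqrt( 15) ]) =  [  -  5 * sqrt(14)/196,0, 0, exp( - 1) , sqrt( 6 )/6, sqrt( 6)/6,sqrt( 2), sqrt( 15 ), 6] 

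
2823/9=941/3  =  313.67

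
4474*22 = 98428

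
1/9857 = 1/9857 = 0.00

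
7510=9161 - 1651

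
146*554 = 80884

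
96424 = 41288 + 55136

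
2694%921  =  852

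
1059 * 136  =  144024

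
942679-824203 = 118476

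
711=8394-7683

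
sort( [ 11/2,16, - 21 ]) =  [ - 21, 11/2,16 ] 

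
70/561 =70/561 = 0.12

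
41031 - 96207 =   -  55176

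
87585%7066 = 2793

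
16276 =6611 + 9665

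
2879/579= 4 + 563/579 = 4.97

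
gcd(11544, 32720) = 8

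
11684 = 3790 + 7894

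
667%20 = 7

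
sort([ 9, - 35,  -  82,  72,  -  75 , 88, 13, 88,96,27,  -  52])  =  [ - 82, - 75,- 52 , - 35,  9,  13, 27, 72,88 , 88, 96]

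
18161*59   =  1071499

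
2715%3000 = 2715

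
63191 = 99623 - 36432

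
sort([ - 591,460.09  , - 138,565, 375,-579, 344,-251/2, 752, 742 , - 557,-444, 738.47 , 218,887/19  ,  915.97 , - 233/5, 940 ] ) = [-591, - 579,  -  557,-444, - 138,- 251/2, -233/5, 887/19,218, 344 , 375 , 460.09, 565,738.47,742, 752, 915.97 , 940]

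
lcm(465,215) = 19995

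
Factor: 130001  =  71^1*1831^1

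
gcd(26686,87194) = 2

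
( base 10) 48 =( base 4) 300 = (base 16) 30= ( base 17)2e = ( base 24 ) 20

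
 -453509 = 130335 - 583844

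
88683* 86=7626738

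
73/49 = 73/49 = 1.49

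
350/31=11 +9/31 = 11.29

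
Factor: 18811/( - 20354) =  - 2^(- 1)*13^1 * 1447^1*10177^(-1 )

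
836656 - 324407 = 512249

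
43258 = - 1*( - 43258 )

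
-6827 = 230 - 7057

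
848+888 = 1736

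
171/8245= 171/8245 = 0.02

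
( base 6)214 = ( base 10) 82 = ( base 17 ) 4e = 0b1010010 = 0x52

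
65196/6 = 10866 =10866.00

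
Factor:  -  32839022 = - 2^1*16419511^1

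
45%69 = 45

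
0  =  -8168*0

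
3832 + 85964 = 89796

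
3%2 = 1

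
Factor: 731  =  17^1*43^1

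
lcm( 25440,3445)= 330720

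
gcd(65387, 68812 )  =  1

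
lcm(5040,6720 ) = 20160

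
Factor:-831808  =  -2^6*41^1 * 317^1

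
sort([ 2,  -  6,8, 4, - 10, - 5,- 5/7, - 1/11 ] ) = [-10,-6,-5,-5/7, - 1/11,2,  4, 8]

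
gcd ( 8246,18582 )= 38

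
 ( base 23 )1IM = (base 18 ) 2hb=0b1111000101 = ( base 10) 965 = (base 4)33011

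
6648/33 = 201 + 5/11   =  201.45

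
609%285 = 39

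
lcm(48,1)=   48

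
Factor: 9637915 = 5^1*7^1*509^1 * 541^1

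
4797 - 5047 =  - 250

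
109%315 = 109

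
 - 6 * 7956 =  - 47736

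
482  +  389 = 871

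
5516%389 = 70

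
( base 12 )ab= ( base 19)6h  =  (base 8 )203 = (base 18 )75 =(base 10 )131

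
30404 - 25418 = 4986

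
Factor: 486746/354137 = 2^1*7^(-1)*13^1*97^1*193^1*50591^( - 1)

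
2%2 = 0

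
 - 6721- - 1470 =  - 5251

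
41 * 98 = 4018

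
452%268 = 184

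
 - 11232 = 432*( - 26)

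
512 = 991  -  479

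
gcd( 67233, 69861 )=219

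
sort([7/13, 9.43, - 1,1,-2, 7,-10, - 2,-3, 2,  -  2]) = [-10,-3,-2, - 2, - 2, - 1,7/13,1, 2, 7,9.43 ]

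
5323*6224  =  33130352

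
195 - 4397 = -4202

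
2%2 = 0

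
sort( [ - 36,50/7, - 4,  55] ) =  [ - 36 , - 4,50/7,55]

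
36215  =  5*7243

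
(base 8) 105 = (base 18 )3f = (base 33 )23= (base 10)69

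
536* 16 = 8576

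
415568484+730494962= 1146063446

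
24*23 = 552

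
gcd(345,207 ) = 69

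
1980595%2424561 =1980595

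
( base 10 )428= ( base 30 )e8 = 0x1ac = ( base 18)15E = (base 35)C8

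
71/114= 71/114=0.62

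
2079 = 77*27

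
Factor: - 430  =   - 2^1* 5^1*43^1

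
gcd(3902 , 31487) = 1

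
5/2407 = 5/2407 = 0.00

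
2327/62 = 2327/62 = 37.53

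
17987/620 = 17987/620 = 29.01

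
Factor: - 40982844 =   -  2^2*3^1 * 7^1*487891^1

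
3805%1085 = 550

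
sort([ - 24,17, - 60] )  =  [ - 60, - 24,17] 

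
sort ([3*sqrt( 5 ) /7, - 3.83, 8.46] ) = [ - 3.83, 3*sqrt( 5 )/7,8.46]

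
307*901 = 276607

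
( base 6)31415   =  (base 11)3222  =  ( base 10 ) 4259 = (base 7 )15263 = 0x10A3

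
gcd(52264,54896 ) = 376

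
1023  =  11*93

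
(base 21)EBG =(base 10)6421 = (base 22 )d5j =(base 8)14425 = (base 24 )B3D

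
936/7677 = 104/853 = 0.12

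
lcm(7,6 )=42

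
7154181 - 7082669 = 71512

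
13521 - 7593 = 5928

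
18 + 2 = 20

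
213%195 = 18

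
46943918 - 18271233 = 28672685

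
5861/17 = 344+13/17 = 344.76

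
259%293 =259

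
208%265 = 208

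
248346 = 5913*42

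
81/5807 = 81/5807 = 0.01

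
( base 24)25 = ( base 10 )53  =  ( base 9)58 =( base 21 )2B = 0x35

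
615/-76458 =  - 205/25486 = - 0.01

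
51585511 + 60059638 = 111645149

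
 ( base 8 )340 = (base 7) 440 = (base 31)77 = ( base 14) 120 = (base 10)224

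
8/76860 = 2/19215 = 0.00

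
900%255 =135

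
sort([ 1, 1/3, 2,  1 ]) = [ 1/3,1,1, 2] 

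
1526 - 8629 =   -  7103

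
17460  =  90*194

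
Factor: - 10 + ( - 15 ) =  - 5^2 =-25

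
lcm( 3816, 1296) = 68688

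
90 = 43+47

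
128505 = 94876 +33629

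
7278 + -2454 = 4824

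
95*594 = 56430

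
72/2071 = 72/2071 = 0.03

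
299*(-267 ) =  - 79833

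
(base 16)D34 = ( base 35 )2QK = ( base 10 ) 3380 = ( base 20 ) 890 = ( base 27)4h5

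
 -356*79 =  -28124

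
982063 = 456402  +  525661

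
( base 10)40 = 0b101000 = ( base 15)2a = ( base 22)1i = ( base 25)1F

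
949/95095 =73/7315 = 0.01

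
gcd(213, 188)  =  1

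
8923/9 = 991 +4/9= 991.44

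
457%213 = 31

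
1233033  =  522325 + 710708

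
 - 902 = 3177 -4079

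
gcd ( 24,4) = 4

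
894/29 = 30 + 24/29 = 30.83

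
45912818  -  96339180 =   -  50426362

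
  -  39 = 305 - 344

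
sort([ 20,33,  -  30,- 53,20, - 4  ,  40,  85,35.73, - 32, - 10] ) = [-53, - 32, - 30  ,-10,  -  4,20,20 , 33,35.73,40,85] 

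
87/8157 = 29/2719=0.01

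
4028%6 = 2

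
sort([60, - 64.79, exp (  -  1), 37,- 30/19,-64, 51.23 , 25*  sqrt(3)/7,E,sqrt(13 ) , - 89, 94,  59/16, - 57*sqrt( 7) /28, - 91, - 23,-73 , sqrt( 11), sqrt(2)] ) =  [-91,  -  89,  -  73, - 64.79,  -  64, - 23  , - 57*sqrt( 7) /28,  -  30/19, exp( - 1),  sqrt( 2 ), E,sqrt( 11),sqrt(13), 59/16, 25*sqrt(3)/7,  37,51.23,60,94 ]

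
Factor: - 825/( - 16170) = 2^( - 1) * 5^1*7^( - 2)=5/98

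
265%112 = 41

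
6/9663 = 2/3221 = 0.00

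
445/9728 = 445/9728 = 0.05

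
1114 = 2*557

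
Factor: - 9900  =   - 2^2*3^2 * 5^2*11^1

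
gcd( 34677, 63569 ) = 1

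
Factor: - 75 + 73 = -2 = - 2^1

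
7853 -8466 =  - 613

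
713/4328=713/4328 = 0.16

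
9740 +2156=11896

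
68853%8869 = 6770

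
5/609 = 5/609 = 0.01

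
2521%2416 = 105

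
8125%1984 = 189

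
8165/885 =1633/177 = 9.23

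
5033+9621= 14654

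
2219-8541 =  - 6322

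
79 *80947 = 6394813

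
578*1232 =712096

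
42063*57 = 2397591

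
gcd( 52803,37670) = 1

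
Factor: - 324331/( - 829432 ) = 2^( - 3) *7^2*199^( -1) *521^(  -  1) * 6619^1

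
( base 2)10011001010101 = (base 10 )9813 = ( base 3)111110110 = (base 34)8gl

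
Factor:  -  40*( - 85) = 2^3*5^2* 17^1 = 3400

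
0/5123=0 = 0.00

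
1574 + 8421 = 9995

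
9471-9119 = 352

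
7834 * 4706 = 36866804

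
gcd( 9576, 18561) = 3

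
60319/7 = 8617 = 8617.00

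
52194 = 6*8699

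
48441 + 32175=80616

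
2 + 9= 11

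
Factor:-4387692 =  - 2^2*3^1  *365641^1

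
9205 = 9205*1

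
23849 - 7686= 16163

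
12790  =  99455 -86665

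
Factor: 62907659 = 37^1*607^1*2801^1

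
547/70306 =547/70306 = 0.01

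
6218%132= 14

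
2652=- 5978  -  - 8630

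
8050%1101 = 343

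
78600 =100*786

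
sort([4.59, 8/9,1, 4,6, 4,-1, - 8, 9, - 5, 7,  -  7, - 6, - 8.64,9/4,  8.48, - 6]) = [ - 8.64, - 8,  -  7,-6,- 6, - 5,  -  1, 8/9 , 1, 9/4, 4 , 4, 4.59 , 6,7,8.48, 9 ]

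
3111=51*61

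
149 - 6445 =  - 6296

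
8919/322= 8919/322 = 27.70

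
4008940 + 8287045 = 12295985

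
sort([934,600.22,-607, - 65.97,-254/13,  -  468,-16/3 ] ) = [ - 607,-468,  -  65.97,  -  254/13,-16/3, 600.22, 934 ]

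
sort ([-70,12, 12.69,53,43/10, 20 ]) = [ - 70, 43/10,  12, 12.69, 20,53 ]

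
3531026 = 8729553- 5198527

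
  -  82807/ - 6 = 13801 + 1/6   =  13801.17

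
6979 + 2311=9290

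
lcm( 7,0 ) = 0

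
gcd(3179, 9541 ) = 1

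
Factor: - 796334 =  -2^1*7^1*11^1*5171^1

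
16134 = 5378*3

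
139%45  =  4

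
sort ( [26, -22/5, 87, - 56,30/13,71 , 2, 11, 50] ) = [ - 56  , - 22/5,2,30/13,11,26, 50, 71,87] 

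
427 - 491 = -64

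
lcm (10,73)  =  730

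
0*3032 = 0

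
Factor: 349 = 349^1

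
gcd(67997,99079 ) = 1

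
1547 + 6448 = 7995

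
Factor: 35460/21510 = 394/239 = 2^1*197^1*239^( - 1) 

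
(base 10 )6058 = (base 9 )8271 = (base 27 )88a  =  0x17AA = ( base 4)1132222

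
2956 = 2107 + 849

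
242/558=121/279= 0.43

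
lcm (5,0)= 0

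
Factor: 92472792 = 2^3*3^1*17^1*226649^1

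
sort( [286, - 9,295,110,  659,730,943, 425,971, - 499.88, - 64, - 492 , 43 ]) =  [ - 499.88, -492, - 64,-9,  43,110,286,295, 425, 659,730, 943,971]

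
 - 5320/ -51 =5320/51 = 104.31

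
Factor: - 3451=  - 7^1*17^1 * 29^1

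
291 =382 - 91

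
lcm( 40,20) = 40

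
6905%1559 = 669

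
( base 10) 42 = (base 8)52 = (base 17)28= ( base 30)1C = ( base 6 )110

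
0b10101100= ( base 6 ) 444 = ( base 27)6a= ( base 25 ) 6m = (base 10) 172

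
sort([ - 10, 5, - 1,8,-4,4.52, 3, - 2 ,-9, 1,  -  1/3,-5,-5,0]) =[ - 10,-9,-5, - 5, - 4, - 2,-1, - 1/3 , 0,1, 3, 4.52,5 , 8]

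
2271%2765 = 2271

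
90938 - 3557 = 87381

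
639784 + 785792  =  1425576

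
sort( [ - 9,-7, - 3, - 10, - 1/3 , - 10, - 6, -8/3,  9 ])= [ - 10, - 10, - 9,-7, - 6 , - 3, - 8/3, - 1/3, 9] 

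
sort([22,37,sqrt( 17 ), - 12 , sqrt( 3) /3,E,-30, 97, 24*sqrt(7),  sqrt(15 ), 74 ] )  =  [ - 30 , - 12, sqrt(3) /3,E, sqrt ( 15 ),sqrt( 17 ),22,37,24*sqrt(7), 74,97 ]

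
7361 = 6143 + 1218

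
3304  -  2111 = 1193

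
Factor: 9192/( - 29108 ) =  - 2^1*3^1*19^(-1 ) = - 6/19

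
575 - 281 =294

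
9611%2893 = 932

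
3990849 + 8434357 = 12425206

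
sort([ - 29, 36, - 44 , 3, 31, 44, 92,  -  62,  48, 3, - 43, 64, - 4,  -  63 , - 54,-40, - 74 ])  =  [ - 74, - 63, - 62, - 54, - 44, - 43,  -  40, - 29, - 4, 3, 3, 31,  36,44, 48,64, 92] 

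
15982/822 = 7991/411 = 19.44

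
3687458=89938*41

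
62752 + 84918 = 147670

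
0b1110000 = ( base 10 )112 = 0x70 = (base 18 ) 64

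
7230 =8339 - 1109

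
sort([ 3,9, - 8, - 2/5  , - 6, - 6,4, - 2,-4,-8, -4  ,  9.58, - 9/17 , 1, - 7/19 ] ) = [- 8,  -  8, - 6  , - 6  , - 4,- 4, - 2, - 9/17, - 2/5  , - 7/19,1, 3 , 4, 9,9.58] 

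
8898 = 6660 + 2238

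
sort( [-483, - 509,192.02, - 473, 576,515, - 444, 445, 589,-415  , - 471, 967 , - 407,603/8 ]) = [ - 509, - 483, - 473, - 471, - 444, - 415, - 407,603/8,192.02,445,515, 576,589, 967 ] 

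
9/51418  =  9/51418 = 0.00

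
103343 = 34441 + 68902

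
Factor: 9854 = 2^1*13^1 * 379^1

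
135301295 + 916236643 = 1051537938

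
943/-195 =-5  +  32/195= - 4.84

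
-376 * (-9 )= 3384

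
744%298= 148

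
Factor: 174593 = 23^1 * 7591^1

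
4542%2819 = 1723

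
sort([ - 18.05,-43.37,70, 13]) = [ - 43.37, - 18.05, 13,70 ] 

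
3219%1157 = 905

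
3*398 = 1194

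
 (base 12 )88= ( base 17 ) 62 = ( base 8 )150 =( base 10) 104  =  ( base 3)10212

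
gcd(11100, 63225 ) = 75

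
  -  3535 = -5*707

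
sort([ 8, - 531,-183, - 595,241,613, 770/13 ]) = [ - 595, - 531,-183,  8,770/13,241, 613 ]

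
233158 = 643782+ - 410624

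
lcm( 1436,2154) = 4308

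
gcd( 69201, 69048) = 9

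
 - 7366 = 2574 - 9940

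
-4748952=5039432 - 9788384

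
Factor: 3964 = 2^2*991^1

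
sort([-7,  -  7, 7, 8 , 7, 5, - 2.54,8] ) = [ - 7, - 7, - 2.54, 5, 7, 7, 8, 8 ]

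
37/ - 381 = -37/381 = - 0.10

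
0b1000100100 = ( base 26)L2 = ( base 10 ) 548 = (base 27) K8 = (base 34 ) g4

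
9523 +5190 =14713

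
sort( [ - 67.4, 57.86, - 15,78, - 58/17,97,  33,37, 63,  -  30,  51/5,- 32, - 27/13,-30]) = [-67.4,- 32, - 30, - 30, - 15, - 58/17,- 27/13,  51/5,33,  37,57.86, 63, 78, 97]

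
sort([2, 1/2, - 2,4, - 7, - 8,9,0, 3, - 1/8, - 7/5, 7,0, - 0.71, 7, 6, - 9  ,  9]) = [ - 9, - 8, - 7, - 2, - 7/5,  -  0.71, - 1/8,0 , 0, 1/2, 2,3, 4 , 6 , 7,7,9,9 ]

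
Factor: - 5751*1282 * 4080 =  - 30080950560=- 2^5*3^5*5^1*17^1*71^1*641^1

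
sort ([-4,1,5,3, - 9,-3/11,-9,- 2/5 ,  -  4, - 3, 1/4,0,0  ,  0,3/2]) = [-9, - 9, - 4, - 4, - 3, - 2/5, - 3/11,0,0,0 , 1/4, 1, 3/2, 3,5] 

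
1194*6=7164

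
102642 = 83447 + 19195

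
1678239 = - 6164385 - -7842624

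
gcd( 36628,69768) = 4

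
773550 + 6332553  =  7106103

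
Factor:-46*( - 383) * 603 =2^1 * 3^2*23^1 * 67^1*383^1 = 10623654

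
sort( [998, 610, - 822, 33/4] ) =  [ - 822,33/4,610,998 ]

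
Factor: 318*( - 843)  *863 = -2^1*3^2 * 53^1*281^1 *863^1= -231347862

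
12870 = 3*4290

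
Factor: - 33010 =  - 2^1 *5^1*3301^1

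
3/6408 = 1/2136 = 0.00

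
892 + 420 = 1312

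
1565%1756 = 1565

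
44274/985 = 44+ 934/985 = 44.95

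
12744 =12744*1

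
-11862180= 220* ( - 53919 )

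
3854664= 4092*942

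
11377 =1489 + 9888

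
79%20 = 19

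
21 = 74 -53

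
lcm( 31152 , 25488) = 280368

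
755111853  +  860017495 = 1615129348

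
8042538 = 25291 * 318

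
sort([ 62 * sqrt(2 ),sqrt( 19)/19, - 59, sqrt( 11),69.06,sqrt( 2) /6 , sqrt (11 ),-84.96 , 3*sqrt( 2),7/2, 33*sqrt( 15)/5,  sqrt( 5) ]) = [ - 84.96, - 59, sqrt ( 19)/19,sqrt( 2)/6 , sqrt( 5),  sqrt( 11), sqrt (11),  7/2,3*sqrt( 2) , 33* sqrt(15)/5, 69.06,62 * sqrt(2)] 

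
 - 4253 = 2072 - 6325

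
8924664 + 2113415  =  11038079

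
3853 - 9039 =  - 5186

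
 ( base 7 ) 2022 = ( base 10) 702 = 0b1010111110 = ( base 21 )1C9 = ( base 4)22332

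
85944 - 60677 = 25267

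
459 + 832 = 1291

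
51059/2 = 51059/2 = 25529.50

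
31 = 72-41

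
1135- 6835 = -5700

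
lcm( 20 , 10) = 20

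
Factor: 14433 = 3^1*17^1*283^1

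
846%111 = 69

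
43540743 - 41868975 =1671768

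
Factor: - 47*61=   -  47^1*61^1= - 2867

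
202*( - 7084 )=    -1430968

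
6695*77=515515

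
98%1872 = 98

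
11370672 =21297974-9927302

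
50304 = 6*8384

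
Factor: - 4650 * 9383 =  - 2^1 * 3^1*5^2 * 11^1*31^1*853^1 =- 43630950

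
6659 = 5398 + 1261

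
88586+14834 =103420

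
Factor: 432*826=2^5*3^3*7^1*59^1 = 356832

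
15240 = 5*3048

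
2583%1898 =685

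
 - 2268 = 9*( - 252 ) 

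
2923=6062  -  3139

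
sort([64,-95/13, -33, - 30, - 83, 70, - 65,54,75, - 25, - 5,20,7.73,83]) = [-83, - 65, - 33,-30,  -  25, - 95/13, - 5,7.73,20, 54,  64,70,75, 83]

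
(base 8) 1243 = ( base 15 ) 300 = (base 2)1010100011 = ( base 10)675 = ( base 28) o3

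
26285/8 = 26285/8  =  3285.62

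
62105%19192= 4529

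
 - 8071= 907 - 8978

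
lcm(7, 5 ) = 35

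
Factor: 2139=3^1*23^1*31^1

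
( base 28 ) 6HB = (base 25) 87G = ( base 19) e74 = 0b1010001000111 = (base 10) 5191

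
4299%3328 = 971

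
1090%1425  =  1090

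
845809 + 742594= 1588403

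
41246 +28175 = 69421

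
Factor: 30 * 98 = 2940 = 2^2*3^1*5^1*7^2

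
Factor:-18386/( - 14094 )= 3^(-5)*317^1 = 317/243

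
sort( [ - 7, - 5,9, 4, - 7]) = [ - 7, - 7, - 5,4,9 ]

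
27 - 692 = -665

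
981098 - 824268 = 156830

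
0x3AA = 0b1110101010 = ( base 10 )938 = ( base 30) 118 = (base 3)1021202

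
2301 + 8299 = 10600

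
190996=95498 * 2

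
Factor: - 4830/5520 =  - 2^( - 3)*7^1  =  - 7/8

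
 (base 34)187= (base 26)235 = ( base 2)10110011011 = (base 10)1435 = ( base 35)160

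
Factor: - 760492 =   -  2^2*31^1*6133^1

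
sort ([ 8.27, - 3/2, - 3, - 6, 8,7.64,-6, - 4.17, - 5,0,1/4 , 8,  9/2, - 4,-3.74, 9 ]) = [ - 6, - 6,- 5, - 4.17, - 4, - 3.74, - 3,  -  3/2, 0, 1/4 , 9/2, 7.64,8,8, 8.27, 9] 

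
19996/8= 4999/2 = 2499.50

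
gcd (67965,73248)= 3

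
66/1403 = 66/1403 =0.05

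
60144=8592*7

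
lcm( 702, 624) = 5616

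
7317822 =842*8691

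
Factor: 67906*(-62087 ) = -4216079822 = -  2^1*19^1*47^1*1321^1*1787^1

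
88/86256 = 11/10782  =  0.00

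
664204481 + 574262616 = 1238467097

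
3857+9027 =12884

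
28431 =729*39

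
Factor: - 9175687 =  - 29^1*316403^1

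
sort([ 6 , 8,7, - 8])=[ - 8 , 6,7,8] 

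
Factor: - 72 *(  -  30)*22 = 2^5*3^3 *5^1*11^1 = 47520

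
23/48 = 23/48 = 0.48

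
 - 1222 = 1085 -2307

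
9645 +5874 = 15519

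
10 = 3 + 7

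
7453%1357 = 668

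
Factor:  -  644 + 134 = - 2^1*3^1*5^1 * 17^1 =-  510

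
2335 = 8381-6046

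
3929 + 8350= 12279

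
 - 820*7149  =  -5862180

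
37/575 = 37/575 = 0.06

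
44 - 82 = -38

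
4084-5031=  -  947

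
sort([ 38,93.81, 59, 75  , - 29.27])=[ - 29.27, 38, 59, 75,93.81 ]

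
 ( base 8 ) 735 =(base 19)162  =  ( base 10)477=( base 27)hi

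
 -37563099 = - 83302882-  -  45739783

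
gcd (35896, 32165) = 7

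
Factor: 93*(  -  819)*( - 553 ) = 42120351=   3^3*7^2*13^1*31^1*79^1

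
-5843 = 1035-6878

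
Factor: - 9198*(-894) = 8223012=   2^2*3^3*7^1 *73^1* 149^1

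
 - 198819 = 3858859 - 4057678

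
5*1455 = 7275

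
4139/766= 5+309/766 = 5.40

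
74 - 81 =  - 7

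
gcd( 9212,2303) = 2303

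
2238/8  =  279 + 3/4 = 279.75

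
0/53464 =0 = 0.00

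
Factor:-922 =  - 2^1*461^1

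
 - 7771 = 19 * (- 409)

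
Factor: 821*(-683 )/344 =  - 560743/344 = -2^( - 3 )*43^(-1 )*683^1*821^1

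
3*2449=7347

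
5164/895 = 5 + 689/895 = 5.77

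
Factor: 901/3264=53/192 =2^(  -  6 )*3^( - 1)*53^1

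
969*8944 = 8666736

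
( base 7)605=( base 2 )100101011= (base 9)362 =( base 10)299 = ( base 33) 92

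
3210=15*214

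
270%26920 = 270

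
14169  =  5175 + 8994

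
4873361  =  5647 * 863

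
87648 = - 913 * ( - 96 )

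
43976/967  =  43976/967= 45.48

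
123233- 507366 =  - 384133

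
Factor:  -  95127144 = - 2^3*3^1*7^1*566233^1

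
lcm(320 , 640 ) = 640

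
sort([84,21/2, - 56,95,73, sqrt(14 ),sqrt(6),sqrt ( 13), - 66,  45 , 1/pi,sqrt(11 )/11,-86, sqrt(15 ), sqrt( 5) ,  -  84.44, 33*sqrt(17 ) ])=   [ - 86, - 84.44, - 66, - 56,sqrt(11 )/11 , 1/pi,sqrt( 5 ), sqrt( 6 ), sqrt(13),  sqrt( 14 ), sqrt(15 ),  21/2, 45 , 73, 84, 95, 33*sqrt(17 )]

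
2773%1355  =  63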